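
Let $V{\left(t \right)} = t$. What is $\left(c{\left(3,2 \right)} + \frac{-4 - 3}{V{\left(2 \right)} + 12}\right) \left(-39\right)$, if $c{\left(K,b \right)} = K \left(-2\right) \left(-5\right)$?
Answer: $- \frac{2301}{2} \approx -1150.5$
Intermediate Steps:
$c{\left(K,b \right)} = 10 K$ ($c{\left(K,b \right)} = - 2 K \left(-5\right) = 10 K$)
$\left(c{\left(3,2 \right)} + \frac{-4 - 3}{V{\left(2 \right)} + 12}\right) \left(-39\right) = \left(10 \cdot 3 + \frac{-4 - 3}{2 + 12}\right) \left(-39\right) = \left(30 - \frac{7}{14}\right) \left(-39\right) = \left(30 - \frac{1}{2}\right) \left(-39\right) = \frac{59}{2} \left(-39\right) = - \frac{2301}{2}$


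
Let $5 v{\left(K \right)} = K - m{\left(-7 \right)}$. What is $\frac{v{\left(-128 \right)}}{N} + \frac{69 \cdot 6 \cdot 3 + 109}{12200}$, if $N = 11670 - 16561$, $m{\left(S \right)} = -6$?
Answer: $\frac{6905421}{59670200} \approx 0.11573$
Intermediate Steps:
$N = -4891$
$v{\left(K \right)} = \frac{6}{5} + \frac{K}{5}$ ($v{\left(K \right)} = \frac{K - -6}{5} = \frac{K + 6}{5} = \frac{6 + K}{5} = \frac{6}{5} + \frac{K}{5}$)
$\frac{v{\left(-128 \right)}}{N} + \frac{69 \cdot 6 \cdot 3 + 109}{12200} = \frac{\frac{6}{5} + \frac{1}{5} \left(-128\right)}{-4891} + \frac{69 \cdot 6 \cdot 3 + 109}{12200} = \left(\frac{6}{5} - \frac{128}{5}\right) \left(- \frac{1}{4891}\right) + \left(69 \cdot 18 + 109\right) \frac{1}{12200} = \left(- \frac{122}{5}\right) \left(- \frac{1}{4891}\right) + \left(1242 + 109\right) \frac{1}{12200} = \frac{122}{24455} + 1351 \cdot \frac{1}{12200} = \frac{122}{24455} + \frac{1351}{12200} = \frac{6905421}{59670200}$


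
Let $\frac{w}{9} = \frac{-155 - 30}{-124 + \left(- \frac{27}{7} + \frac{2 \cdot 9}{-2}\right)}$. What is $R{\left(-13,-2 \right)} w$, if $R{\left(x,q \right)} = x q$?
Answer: $\frac{151515}{479} \approx 316.32$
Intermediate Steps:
$R{\left(x,q \right)} = q x$
$w = \frac{11655}{958}$ ($w = 9 \frac{-155 - 30}{-124 + \left(- \frac{27}{7} + \frac{2 \cdot 9}{-2}\right)} = 9 \left(- \frac{185}{-124 + \left(\left(-27\right) \frac{1}{7} + 18 \left(- \frac{1}{2}\right)\right)}\right) = 9 \left(- \frac{185}{-124 - \frac{90}{7}}\right) = 9 \left(- \frac{185}{- \frac{958}{7}}\right) = 9 \left(\left(-185\right) \left(- \frac{7}{958}\right)\right) = 9 \cdot \frac{1295}{958} = \frac{11655}{958} \approx 12.166$)
$R{\left(-13,-2 \right)} w = \left(-2\right) \left(-13\right) \frac{11655}{958} = 26 \cdot \frac{11655}{958} = \frac{151515}{479}$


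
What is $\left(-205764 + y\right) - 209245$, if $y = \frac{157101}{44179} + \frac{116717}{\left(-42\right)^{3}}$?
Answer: $- \frac{1358373482425223}{3273133752} \approx -4.1501 \cdot 10^{5}$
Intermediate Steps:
$y = \frac{6482858545}{3273133752}$ ($y = 157101 \cdot \frac{1}{44179} + \frac{116717}{-74088} = \frac{157101}{44179} + 116717 \left(- \frac{1}{74088}\right) = \frac{157101}{44179} - \frac{116717}{74088} = \frac{6482858545}{3273133752} \approx 1.9806$)
$\left(-205764 + y\right) - 209245 = \left(-205764 + \frac{6482858545}{3273133752}\right) - 209245 = - \frac{673486610487983}{3273133752} - 209245 = - \frac{1358373482425223}{3273133752}$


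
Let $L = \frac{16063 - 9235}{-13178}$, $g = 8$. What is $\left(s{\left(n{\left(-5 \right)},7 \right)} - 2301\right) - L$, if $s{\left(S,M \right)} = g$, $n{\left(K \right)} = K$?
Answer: $- \frac{15105163}{6589} \approx -2292.5$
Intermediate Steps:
$s{\left(S,M \right)} = 8$
$L = - \frac{3414}{6589}$ ($L = \left(16063 - 9235\right) \left(- \frac{1}{13178}\right) = 6828 \left(- \frac{1}{13178}\right) = - \frac{3414}{6589} \approx -0.51814$)
$\left(s{\left(n{\left(-5 \right)},7 \right)} - 2301\right) - L = \left(8 - 2301\right) - - \frac{3414}{6589} = -2293 + \frac{3414}{6589} = - \frac{15105163}{6589}$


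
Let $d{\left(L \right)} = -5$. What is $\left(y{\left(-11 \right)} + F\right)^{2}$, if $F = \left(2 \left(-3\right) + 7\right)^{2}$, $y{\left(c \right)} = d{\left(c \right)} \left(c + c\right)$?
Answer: $12321$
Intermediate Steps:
$y{\left(c \right)} = - 10 c$ ($y{\left(c \right)} = - 5 \left(c + c\right) = - 5 \cdot 2 c = - 10 c$)
$F = 1$ ($F = \left(-6 + 7\right)^{2} = 1^{2} = 1$)
$\left(y{\left(-11 \right)} + F\right)^{2} = \left(\left(-10\right) \left(-11\right) + 1\right)^{2} = \left(110 + 1\right)^{2} = 111^{2} = 12321$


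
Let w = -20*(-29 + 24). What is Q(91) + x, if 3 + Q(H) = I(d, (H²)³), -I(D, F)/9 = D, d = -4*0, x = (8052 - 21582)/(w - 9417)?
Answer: -1311/847 ≈ -1.5478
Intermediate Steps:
w = 100 (w = -20*(-5) = 100)
x = 1230/847 (x = (8052 - 21582)/(100 - 9417) = -13530/(-9317) = -13530*(-1/9317) = 1230/847 ≈ 1.4522)
d = 0
I(D, F) = -9*D
Q(H) = -3 (Q(H) = -3 - 9*0 = -3 + 0 = -3)
Q(91) + x = -3 + 1230/847 = -1311/847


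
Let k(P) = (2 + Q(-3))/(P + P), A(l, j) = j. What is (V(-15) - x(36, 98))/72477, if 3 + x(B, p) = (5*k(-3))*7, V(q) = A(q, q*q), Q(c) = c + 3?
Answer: 719/217431 ≈ 0.0033068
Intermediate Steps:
Q(c) = 3 + c
V(q) = q² (V(q) = q*q = q²)
k(P) = 1/P (k(P) = (2 + (3 - 3))/(P + P) = (2 + 0)/((2*P)) = 2*(1/(2*P)) = 1/P)
x(B, p) = -44/3 (x(B, p) = -3 + (5/(-3))*7 = -3 + (5*(-⅓))*7 = -3 - 5/3*7 = -3 - 35/3 = -44/3)
(V(-15) - x(36, 98))/72477 = ((-15)² - 1*(-44/3))/72477 = (225 + 44/3)*(1/72477) = (719/3)*(1/72477) = 719/217431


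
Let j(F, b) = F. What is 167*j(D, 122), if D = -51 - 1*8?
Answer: -9853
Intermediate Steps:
D = -59 (D = -51 - 8 = -59)
167*j(D, 122) = 167*(-59) = -9853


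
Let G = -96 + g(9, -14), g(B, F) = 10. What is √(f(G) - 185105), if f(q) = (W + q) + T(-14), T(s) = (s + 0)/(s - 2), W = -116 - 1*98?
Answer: I*√2966466/4 ≈ 430.59*I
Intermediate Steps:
W = -214 (W = -116 - 98 = -214)
T(s) = s/(-2 + s)
G = -86 (G = -96 + 10 = -86)
f(q) = -1705/8 + q (f(q) = (-214 + q) - 14/(-2 - 14) = (-214 + q) - 14/(-16) = (-214 + q) - 14*(-1/16) = (-214 + q) + 7/8 = -1705/8 + q)
√(f(G) - 185105) = √((-1705/8 - 86) - 185105) = √(-2393/8 - 185105) = √(-1483233/8) = I*√2966466/4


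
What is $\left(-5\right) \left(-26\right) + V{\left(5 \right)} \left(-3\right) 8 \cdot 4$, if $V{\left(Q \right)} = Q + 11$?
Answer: $-1406$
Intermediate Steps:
$V{\left(Q \right)} = 11 + Q$
$\left(-5\right) \left(-26\right) + V{\left(5 \right)} \left(-3\right) 8 \cdot 4 = \left(-5\right) \left(-26\right) + \left(11 + 5\right) \left(-3\right) 8 \cdot 4 = 130 + 16 \left(\left(-24\right) 4\right) = 130 + 16 \left(-96\right) = 130 - 1536 = -1406$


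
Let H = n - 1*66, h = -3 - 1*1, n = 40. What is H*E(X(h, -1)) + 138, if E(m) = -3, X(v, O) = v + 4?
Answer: 216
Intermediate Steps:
h = -4 (h = -3 - 1 = -4)
X(v, O) = 4 + v
H = -26 (H = 40 - 1*66 = 40 - 66 = -26)
H*E(X(h, -1)) + 138 = -26*(-3) + 138 = 78 + 138 = 216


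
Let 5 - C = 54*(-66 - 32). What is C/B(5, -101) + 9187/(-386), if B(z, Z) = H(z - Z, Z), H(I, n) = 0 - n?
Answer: 1116755/38986 ≈ 28.645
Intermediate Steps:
H(I, n) = -n
B(z, Z) = -Z
C = 5297 (C = 5 - 54*(-66 - 32) = 5 - 54*(-98) = 5 - 1*(-5292) = 5 + 5292 = 5297)
C/B(5, -101) + 9187/(-386) = 5297/((-1*(-101))) + 9187/(-386) = 5297/101 + 9187*(-1/386) = 5297*(1/101) - 9187/386 = 5297/101 - 9187/386 = 1116755/38986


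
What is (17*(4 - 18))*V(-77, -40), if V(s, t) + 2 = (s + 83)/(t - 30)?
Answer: 2482/5 ≈ 496.40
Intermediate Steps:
V(s, t) = -2 + (83 + s)/(-30 + t) (V(s, t) = -2 + (s + 83)/(t - 30) = -2 + (83 + s)/(-30 + t))
(17*(4 - 18))*V(-77, -40) = (17*(4 - 18))*((143 - 77 - 2*(-40))/(-30 - 40)) = (17*(-14))*((143 - 77 + 80)/(-70)) = -(-17)*146/5 = -238*(-73/35) = 2482/5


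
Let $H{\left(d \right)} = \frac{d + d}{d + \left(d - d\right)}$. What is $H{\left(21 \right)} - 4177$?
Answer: $-4175$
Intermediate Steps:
$H{\left(d \right)} = 2$ ($H{\left(d \right)} = \frac{2 d}{d + 0} = \frac{2 d}{d} = 2$)
$H{\left(21 \right)} - 4177 = 2 - 4177 = -4175$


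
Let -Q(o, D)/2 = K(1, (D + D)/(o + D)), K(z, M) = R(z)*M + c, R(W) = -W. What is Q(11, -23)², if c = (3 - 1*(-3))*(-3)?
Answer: 17161/9 ≈ 1906.8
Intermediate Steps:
c = -18 (c = (3 + 3)*(-3) = 6*(-3) = -18)
K(z, M) = -18 - M*z (K(z, M) = (-z)*M - 18 = -M*z - 18 = -18 - M*z)
Q(o, D) = 36 + 4*D/(D + o) (Q(o, D) = -2*(-18 - 1*(D + D)/(o + D)*1) = -2*(-18 - 1*(2*D)/(D + o)*1) = -2*(-18 - 1*2*D/(D + o)*1) = -2*(-18 - 2*D/(D + o)) = 36 + 4*D/(D + o))
Q(11, -23)² = (4*(9*11 + 10*(-23))/(-23 + 11))² = (4*(99 - 230)/(-12))² = (4*(-1/12)*(-131))² = (131/3)² = 17161/9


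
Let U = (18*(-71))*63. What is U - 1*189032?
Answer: -269546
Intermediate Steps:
U = -80514 (U = -1278*63 = -80514)
U - 1*189032 = -80514 - 1*189032 = -80514 - 189032 = -269546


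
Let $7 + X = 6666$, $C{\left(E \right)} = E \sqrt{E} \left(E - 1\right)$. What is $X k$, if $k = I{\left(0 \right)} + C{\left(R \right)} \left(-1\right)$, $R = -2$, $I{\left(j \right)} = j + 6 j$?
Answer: $- 39954 i \sqrt{2} \approx - 56504.0 i$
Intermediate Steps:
$I{\left(j \right)} = 7 j$
$C{\left(E \right)} = E^{\frac{3}{2}} \left(-1 + E\right)$
$X = 6659$ ($X = -7 + 6666 = 6659$)
$k = - 6 i \sqrt{2}$ ($k = 7 \cdot 0 + \left(-2\right)^{\frac{3}{2}} \left(-1 - 2\right) \left(-1\right) = 0 + - 2 i \sqrt{2} \left(-3\right) \left(-1\right) = 0 + 6 i \sqrt{2} \left(-1\right) = 0 - 6 i \sqrt{2} = - 6 i \sqrt{2} \approx - 8.4853 i$)
$X k = 6659 \left(- 6 i \sqrt{2}\right) = - 39954 i \sqrt{2}$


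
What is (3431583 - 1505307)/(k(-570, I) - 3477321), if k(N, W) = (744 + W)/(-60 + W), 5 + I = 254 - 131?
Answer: -27931002/50420939 ≈ -0.55396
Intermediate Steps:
I = 118 (I = -5 + (254 - 131) = -5 + 123 = 118)
k(N, W) = (744 + W)/(-60 + W)
(3431583 - 1505307)/(k(-570, I) - 3477321) = (3431583 - 1505307)/((744 + 118)/(-60 + 118) - 3477321) = 1926276/(862/58 - 3477321) = 1926276/((1/58)*862 - 3477321) = 1926276/(431/29 - 3477321) = 1926276/(-100841878/29) = 1926276*(-29/100841878) = -27931002/50420939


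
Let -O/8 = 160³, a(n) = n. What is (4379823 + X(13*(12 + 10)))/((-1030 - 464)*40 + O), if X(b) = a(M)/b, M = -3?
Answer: -250525875/1877747872 ≈ -0.13342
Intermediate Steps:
X(b) = -3/b
O = -32768000 (O = -8*160³ = -8*4096000 = -32768000)
(4379823 + X(13*(12 + 10)))/((-1030 - 464)*40 + O) = (4379823 - 3*1/(13*(12 + 10)))/((-1030 - 464)*40 - 32768000) = (4379823 - 3/(13*22))/(-1494*40 - 32768000) = (4379823 - 3/286)/(-59760 - 32768000) = (4379823 - 3*1/286)/(-32827760) = (4379823 - 3/286)*(-1/32827760) = (1252629375/286)*(-1/32827760) = -250525875/1877747872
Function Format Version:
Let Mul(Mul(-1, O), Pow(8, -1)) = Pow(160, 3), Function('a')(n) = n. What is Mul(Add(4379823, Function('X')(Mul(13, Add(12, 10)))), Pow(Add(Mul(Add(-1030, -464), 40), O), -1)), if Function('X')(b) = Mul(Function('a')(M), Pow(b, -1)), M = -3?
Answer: Rational(-250525875, 1877747872) ≈ -0.13342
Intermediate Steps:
Function('X')(b) = Mul(-3, Pow(b, -1))
O = -32768000 (O = Mul(-8, Pow(160, 3)) = Mul(-8, 4096000) = -32768000)
Mul(Add(4379823, Function('X')(Mul(13, Add(12, 10)))), Pow(Add(Mul(Add(-1030, -464), 40), O), -1)) = Mul(Add(4379823, Mul(-3, Pow(Mul(13, Add(12, 10)), -1))), Pow(Add(Mul(Add(-1030, -464), 40), -32768000), -1)) = Mul(Add(4379823, Mul(-3, Pow(Mul(13, 22), -1))), Pow(Add(Mul(-1494, 40), -32768000), -1)) = Mul(Add(4379823, Mul(-3, Pow(286, -1))), Pow(Add(-59760, -32768000), -1)) = Mul(Add(4379823, Mul(-3, Rational(1, 286))), Pow(-32827760, -1)) = Mul(Add(4379823, Rational(-3, 286)), Rational(-1, 32827760)) = Mul(Rational(1252629375, 286), Rational(-1, 32827760)) = Rational(-250525875, 1877747872)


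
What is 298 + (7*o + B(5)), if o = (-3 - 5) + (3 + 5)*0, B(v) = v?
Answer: 247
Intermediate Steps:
o = -8 (o = -8 + 8*0 = -8 + 0 = -8)
298 + (7*o + B(5)) = 298 + (7*(-8) + 5) = 298 + (-56 + 5) = 298 - 51 = 247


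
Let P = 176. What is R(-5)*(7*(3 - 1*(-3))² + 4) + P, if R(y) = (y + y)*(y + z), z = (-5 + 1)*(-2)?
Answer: -7504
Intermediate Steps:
z = 8 (z = -4*(-2) = 8)
R(y) = 2*y*(8 + y) (R(y) = (y + y)*(y + 8) = (2*y)*(8 + y) = 2*y*(8 + y))
R(-5)*(7*(3 - 1*(-3))² + 4) + P = (2*(-5)*(8 - 5))*(7*(3 - 1*(-3))² + 4) + 176 = (2*(-5)*3)*(7*(3 + 3)² + 4) + 176 = -30*(7*6² + 4) + 176 = -30*(7*36 + 4) + 176 = -30*(252 + 4) + 176 = -30*256 + 176 = -7680 + 176 = -7504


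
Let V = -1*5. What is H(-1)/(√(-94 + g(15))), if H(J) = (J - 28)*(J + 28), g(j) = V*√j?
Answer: 783*I/√(94 + 5*√15) ≈ 73.54*I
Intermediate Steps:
V = -5
g(j) = -5*√j
H(J) = (-28 + J)*(28 + J)
H(-1)/(√(-94 + g(15))) = (-784 + (-1)²)/(√(-94 - 5*√15)) = (-784 + 1)/√(-94 - 5*√15) = -783/√(-94 - 5*√15)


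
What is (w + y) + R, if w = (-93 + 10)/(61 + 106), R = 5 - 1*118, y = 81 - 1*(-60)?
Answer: 4593/167 ≈ 27.503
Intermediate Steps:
y = 141 (y = 81 + 60 = 141)
R = -113 (R = 5 - 118 = -113)
w = -83/167 ≈ -0.49701
(w + y) + R = (-83/167 + 141) - 113 = 23464/167 - 113 = 4593/167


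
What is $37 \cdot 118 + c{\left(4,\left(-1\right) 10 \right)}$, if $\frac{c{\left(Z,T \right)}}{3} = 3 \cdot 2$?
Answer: $4384$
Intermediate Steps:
$c{\left(Z,T \right)} = 18$ ($c{\left(Z,T \right)} = 3 \cdot 3 \cdot 2 = 3 \cdot 6 = 18$)
$37 \cdot 118 + c{\left(4,\left(-1\right) 10 \right)} = 37 \cdot 118 + 18 = 4366 + 18 = 4384$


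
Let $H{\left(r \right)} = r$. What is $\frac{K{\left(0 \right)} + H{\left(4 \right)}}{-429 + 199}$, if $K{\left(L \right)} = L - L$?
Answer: $- \frac{2}{115} \approx -0.017391$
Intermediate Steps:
$K{\left(L \right)} = 0$
$\frac{K{\left(0 \right)} + H{\left(4 \right)}}{-429 + 199} = \frac{0 + 4}{-429 + 199} = \frac{4}{-230} = 4 \left(- \frac{1}{230}\right) = - \frac{2}{115}$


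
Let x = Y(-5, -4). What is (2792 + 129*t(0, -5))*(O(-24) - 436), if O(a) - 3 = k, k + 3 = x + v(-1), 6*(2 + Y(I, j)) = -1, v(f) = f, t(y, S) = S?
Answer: -5657345/6 ≈ -9.4289e+5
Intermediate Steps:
Y(I, j) = -13/6 (Y(I, j) = -2 + (1/6)*(-1) = -2 - 1/6 = -13/6)
x = -13/6 ≈ -2.1667
k = -37/6 (k = -3 + (-13/6 - 1) = -3 - 19/6 = -37/6 ≈ -6.1667)
O(a) = -19/6 (O(a) = 3 - 37/6 = -19/6)
(2792 + 129*t(0, -5))*(O(-24) - 436) = (2792 + 129*(-5))*(-19/6 - 436) = (2792 - 645)*(-2635/6) = 2147*(-2635/6) = -5657345/6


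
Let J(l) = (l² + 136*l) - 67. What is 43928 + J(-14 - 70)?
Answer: 39493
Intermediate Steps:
J(l) = -67 + l² + 136*l
43928 + J(-14 - 70) = 43928 + (-67 + (-14 - 70)² + 136*(-14 - 70)) = 43928 + (-67 + (-84)² + 136*(-84)) = 43928 + (-67 + 7056 - 11424) = 43928 - 4435 = 39493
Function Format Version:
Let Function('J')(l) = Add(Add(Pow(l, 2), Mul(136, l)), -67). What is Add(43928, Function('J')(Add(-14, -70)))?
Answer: 39493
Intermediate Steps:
Function('J')(l) = Add(-67, Pow(l, 2), Mul(136, l))
Add(43928, Function('J')(Add(-14, -70))) = Add(43928, Add(-67, Pow(Add(-14, -70), 2), Mul(136, Add(-14, -70)))) = Add(43928, Add(-67, Pow(-84, 2), Mul(136, -84))) = Add(43928, Add(-67, 7056, -11424)) = Add(43928, -4435) = 39493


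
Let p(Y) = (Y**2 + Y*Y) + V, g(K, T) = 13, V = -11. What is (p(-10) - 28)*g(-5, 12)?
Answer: 2093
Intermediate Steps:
p(Y) = -11 + 2*Y**2 (p(Y) = (Y**2 + Y*Y) - 11 = (Y**2 + Y**2) - 11 = 2*Y**2 - 11 = -11 + 2*Y**2)
(p(-10) - 28)*g(-5, 12) = ((-11 + 2*(-10)**2) - 28)*13 = ((-11 + 2*100) - 28)*13 = ((-11 + 200) - 28)*13 = (189 - 28)*13 = 161*13 = 2093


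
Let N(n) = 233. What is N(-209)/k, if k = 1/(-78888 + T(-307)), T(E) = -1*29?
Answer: -18387661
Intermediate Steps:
T(E) = -29
k = -1/78917 (k = 1/(-78888 - 29) = 1/(-78917) = -1/78917 ≈ -1.2672e-5)
N(-209)/k = 233/(-1/78917) = 233*(-78917) = -18387661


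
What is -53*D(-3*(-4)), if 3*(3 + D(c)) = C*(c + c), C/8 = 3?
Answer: -10017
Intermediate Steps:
C = 24 (C = 8*3 = 24)
D(c) = -3 + 16*c (D(c) = -3 + (24*(c + c))/3 = -3 + (24*(2*c))/3 = -3 + (48*c)/3 = -3 + 16*c)
-53*D(-3*(-4)) = -53*(-3 + 16*(-3*(-4))) = -53*(-3 + 16*12) = -53*(-3 + 192) = -53*189 = -10017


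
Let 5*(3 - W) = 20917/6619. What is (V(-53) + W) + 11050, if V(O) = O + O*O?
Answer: 456987938/33095 ≈ 13808.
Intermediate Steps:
W = 78368/33095 (W = 3 - 20917/(5*6619) = 3 - ⅕*20917/6619 = 3 - 20917/33095 = 78368/33095 ≈ 2.3680)
V(O) = O + O²
(V(-53) + W) + 11050 = (-53*(1 - 53) + 78368/33095) + 11050 = (-53*(-52) + 78368/33095) + 11050 = (2756 + 78368/33095) + 11050 = 91288188/33095 + 11050 = 456987938/33095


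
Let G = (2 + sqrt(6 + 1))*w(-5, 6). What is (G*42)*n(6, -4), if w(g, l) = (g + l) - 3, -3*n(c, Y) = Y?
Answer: -224 - 112*sqrt(7) ≈ -520.32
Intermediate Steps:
n(c, Y) = -Y/3
w(g, l) = -3 + g + l
G = -4 - 2*sqrt(7) (G = (2 + sqrt(6 + 1))*(-3 - 5 + 6) = (2 + sqrt(7))*(-2) = -4 - 2*sqrt(7) ≈ -9.2915)
(G*42)*n(6, -4) = ((-4 - 2*sqrt(7))*42)*(-1/3*(-4)) = (-168 - 84*sqrt(7))*(4/3) = -224 - 112*sqrt(7)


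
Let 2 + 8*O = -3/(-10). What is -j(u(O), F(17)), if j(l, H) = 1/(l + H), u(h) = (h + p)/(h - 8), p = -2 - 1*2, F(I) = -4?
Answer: 657/2291 ≈ 0.28677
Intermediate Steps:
p = -4 (p = -2 - 2 = -4)
O = -17/80 (O = -¼ + (-3/(-10))/8 = -¼ + (-3*(-⅒))/8 = -¼ + (⅛)*(3/10) = -¼ + 3/80 = -17/80 ≈ -0.21250)
u(h) = (-4 + h)/(-8 + h) (u(h) = (h - 4)/(h - 8) = (-4 + h)/(-8 + h))
j(l, H) = 1/(H + l)
-j(u(O), F(17)) = -1/(-4 + (-4 - 17/80)/(-8 - 17/80)) = -1/(-4 - 337/80/(-657/80)) = -1/(-4 - 80/657*(-337/80)) = -1/(-4 + 337/657) = -1/(-2291/657) = -1*(-657/2291) = 657/2291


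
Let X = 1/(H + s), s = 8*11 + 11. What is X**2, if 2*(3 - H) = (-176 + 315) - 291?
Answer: 1/31684 ≈ 3.1562e-5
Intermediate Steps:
s = 99 (s = 88 + 11 = 99)
H = 79 (H = 3 - ((-176 + 315) - 291)/2 = 3 - (139 - 291)/2 = 3 - 1/2*(-152) = 3 + 76 = 79)
X = 1/178 (X = 1/(79 + 99) = 1/178 ≈ 0.0056180)
X**2 = (1/178)**2 = 1/31684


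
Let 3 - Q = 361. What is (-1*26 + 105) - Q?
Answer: 437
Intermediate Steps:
Q = -358 (Q = 3 - 1*361 = 3 - 361 = -358)
(-1*26 + 105) - Q = (-1*26 + 105) - 1*(-358) = (-26 + 105) + 358 = 79 + 358 = 437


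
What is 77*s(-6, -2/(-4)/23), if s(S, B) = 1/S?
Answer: -77/6 ≈ -12.833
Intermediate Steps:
77*s(-6, -2/(-4)/23) = 77/(-6) = 77*(-⅙) = -77/6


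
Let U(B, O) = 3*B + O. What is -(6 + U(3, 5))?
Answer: -20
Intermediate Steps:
U(B, O) = O + 3*B
-(6 + U(3, 5)) = -(6 + (5 + 3*3)) = -(6 + (5 + 9)) = -(6 + 14) = -1*20 = -20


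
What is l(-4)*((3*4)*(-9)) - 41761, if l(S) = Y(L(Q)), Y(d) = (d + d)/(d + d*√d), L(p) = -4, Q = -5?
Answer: -209021/5 + 432*I/5 ≈ -41804.0 + 86.4*I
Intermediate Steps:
Y(d) = 2*d/(d + d^(3/2)) (Y(d) = (2*d)/(d + d^(3/2)) = 2*d/(d + d^(3/2)))
l(S) = ⅖ - 4*I/5 (l(S) = 2*(-4)/(-4 + (-4)^(3/2)) = 2*(-4)/(-4 - 8*I) = 2*(-4)*((-4 + 8*I)/80) = ⅖ - 4*I/5)
l(-4)*((3*4)*(-9)) - 41761 = (⅖ - 4*I/5)*((3*4)*(-9)) - 41761 = (⅖ - 4*I/5)*(12*(-9)) - 41761 = (⅖ - 4*I/5)*(-108) - 41761 = (-216/5 + 432*I/5) - 41761 = -209021/5 + 432*I/5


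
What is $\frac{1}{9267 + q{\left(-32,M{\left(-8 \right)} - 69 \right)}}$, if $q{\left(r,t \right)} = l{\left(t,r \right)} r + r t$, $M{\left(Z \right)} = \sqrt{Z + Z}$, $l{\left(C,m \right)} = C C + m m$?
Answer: $- \frac{173133}{30282546985} - \frac{17536 i}{30282546985} \approx -5.7173 \cdot 10^{-6} - 5.7908 \cdot 10^{-7} i$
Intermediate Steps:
$l{\left(C,m \right)} = C^{2} + m^{2}$
$M{\left(Z \right)} = \sqrt{2} \sqrt{Z}$ ($M{\left(Z \right)} = \sqrt{2 Z} = \sqrt{2} \sqrt{Z}$)
$q{\left(r,t \right)} = r t + r \left(r^{2} + t^{2}\right)$ ($q{\left(r,t \right)} = \left(t^{2} + r^{2}\right) r + r t = \left(r^{2} + t^{2}\right) r + r t = r \left(r^{2} + t^{2}\right) + r t = r t + r \left(r^{2} + t^{2}\right)$)
$\frac{1}{9267 + q{\left(-32,M{\left(-8 \right)} - 69 \right)}} = \frac{1}{9267 - 32 \left(\left(\sqrt{2} \sqrt{-8} - 69\right) + \left(-32\right)^{2} + \left(\sqrt{2} \sqrt{-8} - 69\right)^{2}\right)} = \frac{1}{9267 - 32 \left(\left(\sqrt{2} \cdot 2 i \sqrt{2} - 69\right) + 1024 + \left(\sqrt{2} \cdot 2 i \sqrt{2} - 69\right)^{2}\right)} = \frac{1}{9267 - 32 \left(\left(4 i - 69\right) + 1024 + \left(4 i - 69\right)^{2}\right)} = \frac{1}{9267 - 32 \left(\left(-69 + 4 i\right) + 1024 + \left(-69 + 4 i\right)^{2}\right)} = \frac{1}{9267 - 32 \left(955 + \left(-69 + 4 i\right)^{2} + 4 i\right)} = \frac{1}{9267 - \left(30560 + 32 \left(-69 + 4 i\right)^{2} + 128 i\right)} = \frac{1}{-21293 - 128 i - 32 \left(-69 + 4 i\right)^{2}}$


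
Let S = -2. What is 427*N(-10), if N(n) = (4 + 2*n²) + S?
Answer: 86254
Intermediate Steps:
N(n) = 2 + 2*n² (N(n) = (4 + 2*n²) - 2 = 2 + 2*n²)
427*N(-10) = 427*(2 + 2*(-10)²) = 427*(2 + 2*100) = 427*(2 + 200) = 427*202 = 86254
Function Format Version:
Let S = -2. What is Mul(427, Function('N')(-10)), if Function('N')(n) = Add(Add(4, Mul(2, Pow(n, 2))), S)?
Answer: 86254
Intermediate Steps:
Function('N')(n) = Add(2, Mul(2, Pow(n, 2))) (Function('N')(n) = Add(Add(4, Mul(2, Pow(n, 2))), -2) = Add(2, Mul(2, Pow(n, 2))))
Mul(427, Function('N')(-10)) = Mul(427, Add(2, Mul(2, Pow(-10, 2)))) = Mul(427, Add(2, Mul(2, 100))) = Mul(427, Add(2, 200)) = Mul(427, 202) = 86254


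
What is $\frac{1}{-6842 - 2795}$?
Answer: $- \frac{1}{9637} \approx -0.00010377$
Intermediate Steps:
$\frac{1}{-6842 - 2795} = \frac{1}{-9637} = - \frac{1}{9637}$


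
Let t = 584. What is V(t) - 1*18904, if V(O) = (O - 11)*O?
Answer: 315728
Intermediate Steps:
V(O) = O*(-11 + O) (V(O) = (-11 + O)*O = O*(-11 + O))
V(t) - 1*18904 = 584*(-11 + 584) - 1*18904 = 584*573 - 18904 = 334632 - 18904 = 315728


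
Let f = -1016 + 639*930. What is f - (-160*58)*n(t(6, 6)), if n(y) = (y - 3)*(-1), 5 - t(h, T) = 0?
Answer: 574694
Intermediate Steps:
t(h, T) = 5 (t(h, T) = 5 - 1*0 = 5 + 0 = 5)
n(y) = 3 - y (n(y) = (-3 + y)*(-1) = 3 - y)
f = 593254 (f = -1016 + 594270 = 593254)
f - (-160*58)*n(t(6, 6)) = 593254 - (-160*58)*(3 - 1*5) = 593254 - (-9280)*(3 - 5) = 593254 - (-9280)*(-2) = 593254 - 1*18560 = 593254 - 18560 = 574694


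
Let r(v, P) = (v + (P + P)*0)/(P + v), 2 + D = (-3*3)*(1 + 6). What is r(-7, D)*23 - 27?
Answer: -1783/72 ≈ -24.764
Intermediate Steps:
D = -65 (D = -2 + (-3*3)*(1 + 6) = -2 - 9*7 = -2 - 63 = -65)
r(v, P) = v/(P + v) (r(v, P) = (v + (2*P)*0)/(P + v) = (v + 0)/(P + v) = v/(P + v))
r(-7, D)*23 - 27 = -7/(-65 - 7)*23 - 27 = -7/(-72)*23 - 27 = -7*(-1/72)*23 - 27 = (7/72)*23 - 27 = 161/72 - 27 = -1783/72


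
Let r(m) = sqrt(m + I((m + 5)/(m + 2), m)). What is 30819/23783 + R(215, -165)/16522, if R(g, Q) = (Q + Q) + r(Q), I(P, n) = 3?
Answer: 22788324/17861033 + 9*I*sqrt(2)/16522 ≈ 1.2759 + 0.00077036*I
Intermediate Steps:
r(m) = sqrt(3 + m) (r(m) = sqrt(m + 3) = sqrt(3 + m))
R(g, Q) = sqrt(3 + Q) + 2*Q (R(g, Q) = (Q + Q) + sqrt(3 + Q) = 2*Q + sqrt(3 + Q) = sqrt(3 + Q) + 2*Q)
30819/23783 + R(215, -165)/16522 = 30819/23783 + (sqrt(3 - 165) + 2*(-165))/16522 = 30819*(1/23783) + (sqrt(-162) - 330)*(1/16522) = 30819/23783 + (9*I*sqrt(2) - 330)*(1/16522) = 30819/23783 + (-330 + 9*I*sqrt(2))*(1/16522) = 30819/23783 + (-15/751 + 9*I*sqrt(2)/16522) = 22788324/17861033 + 9*I*sqrt(2)/16522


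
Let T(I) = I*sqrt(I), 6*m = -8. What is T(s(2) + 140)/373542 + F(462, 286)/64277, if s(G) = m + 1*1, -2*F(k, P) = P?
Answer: -143/64277 + 419*sqrt(1257)/3361878 ≈ 0.0021940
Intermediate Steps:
m = -4/3 (m = (1/6)*(-8) = -4/3 ≈ -1.3333)
F(k, P) = -P/2
s(G) = -1/3 (s(G) = -4/3 + 1*1 = -4/3 + 1 = -1/3)
T(I) = I**(3/2)
T(s(2) + 140)/373542 + F(462, 286)/64277 = (-1/3 + 140)**(3/2)/373542 - 1/2*286/64277 = (419/3)**(3/2)*(1/373542) - 143*1/64277 = (419*sqrt(1257)/9)*(1/373542) - 143/64277 = 419*sqrt(1257)/3361878 - 143/64277 = -143/64277 + 419*sqrt(1257)/3361878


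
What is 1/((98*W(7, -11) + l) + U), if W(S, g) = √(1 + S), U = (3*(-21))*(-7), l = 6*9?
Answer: 495/168193 - 196*√2/168193 ≈ 0.0012950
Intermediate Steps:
l = 54
U = 441 (U = -63*(-7) = 441)
1/((98*W(7, -11) + l) + U) = 1/((98*√(1 + 7) + 54) + 441) = 1/((98*√8 + 54) + 441) = 1/((98*(2*√2) + 54) + 441) = 1/((196*√2 + 54) + 441) = 1/((54 + 196*√2) + 441) = 1/(495 + 196*√2)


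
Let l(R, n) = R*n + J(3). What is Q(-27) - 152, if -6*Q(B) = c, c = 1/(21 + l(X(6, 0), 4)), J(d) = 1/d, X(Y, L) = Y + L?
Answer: -41345/272 ≈ -152.00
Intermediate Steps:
X(Y, L) = L + Y
l(R, n) = 1/3 + R*n (l(R, n) = R*n + 1/3 = 1/3 + R*n)
c = 3/136 (c = 1/(21 + (1/3 + (0 + 6)*4)) = 1/(21 + (1/3 + 6*4)) = 1/(21 + (1/3 + 24)) = 1/(21 + 73/3) = 1/(136/3) = 3/136 ≈ 0.022059)
Q(B) = -1/272 (Q(B) = -1/6*3/136 = -1/272)
Q(-27) - 152 = -1/272 - 152 = -41345/272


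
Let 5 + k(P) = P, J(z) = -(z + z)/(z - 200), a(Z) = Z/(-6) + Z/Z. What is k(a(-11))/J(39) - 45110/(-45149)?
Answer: -434233/125028 ≈ -3.4731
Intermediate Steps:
a(Z) = 1 - Z/6 (a(Z) = Z*(-⅙) + 1 = -Z/6 + 1 = 1 - Z/6)
J(z) = -2*z/(-200 + z)
k(P) = -5 + P
k(a(-11))/J(39) - 45110/(-45149) = (-5 + (1 - ⅙*(-11)))/((-2*39/(-200 + 39))) - 45110/(-45149) = (-5 + (1 + 11/6))/((-2*39/(-161))) - 45110*(-1/45149) = (-5 + 17/6)/((-2*39*(-1/161))) + 3470/3473 = -13/(6*78/161) + 3470/3473 = -13/6*161/78 + 3470/3473 = -161/36 + 3470/3473 = -434233/125028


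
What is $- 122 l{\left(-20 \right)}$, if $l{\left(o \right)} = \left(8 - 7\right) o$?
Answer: $2440$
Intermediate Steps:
$l{\left(o \right)} = o$ ($l{\left(o \right)} = 1 o = o$)
$- 122 l{\left(-20 \right)} = \left(-122\right) \left(-20\right) = 2440$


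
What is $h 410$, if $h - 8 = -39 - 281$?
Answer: $-127920$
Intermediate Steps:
$h = -312$ ($h = 8 - 320 = -312$)
$h 410 = \left(-312\right) 410 = -127920$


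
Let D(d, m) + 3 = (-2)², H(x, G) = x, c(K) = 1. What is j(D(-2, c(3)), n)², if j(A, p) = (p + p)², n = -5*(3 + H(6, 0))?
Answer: 65610000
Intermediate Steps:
D(d, m) = 1 (D(d, m) = -3 + (-2)² = -3 + 4 = 1)
n = -45 (n = -5*(3 + 6) = -5*9 = -45)
j(A, p) = 4*p² (j(A, p) = (2*p)² = 4*p²)
j(D(-2, c(3)), n)² = (4*(-45)²)² = (4*2025)² = 8100² = 65610000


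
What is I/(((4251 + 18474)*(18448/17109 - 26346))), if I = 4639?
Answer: -8818739/1138106546650 ≈ -7.7486e-6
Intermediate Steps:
I/(((4251 + 18474)*(18448/17109 - 26346))) = 4639/(((4251 + 18474)*(18448/17109 - 26346))) = 4639/((22725*(18448*(1/17109) - 26346))) = 4639/((22725*(18448/17109 - 26346))) = 4639/((22725*(-450735266/17109))) = 4639/(-1138106546650/1901) = 4639*(-1901/1138106546650) = -8818739/1138106546650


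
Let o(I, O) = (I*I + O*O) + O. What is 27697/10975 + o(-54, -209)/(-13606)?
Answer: -66131459/74662925 ≈ -0.88573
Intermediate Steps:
o(I, O) = O + I**2 + O**2 (o(I, O) = (I**2 + O**2) + O = O + I**2 + O**2)
27697/10975 + o(-54, -209)/(-13606) = 27697/10975 + (-209 + (-54)**2 + (-209)**2)/(-13606) = 27697*(1/10975) + (-209 + 2916 + 43681)*(-1/13606) = 27697/10975 + 46388*(-1/13606) = 27697/10975 - 23194/6803 = -66131459/74662925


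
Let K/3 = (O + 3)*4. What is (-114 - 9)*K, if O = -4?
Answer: 1476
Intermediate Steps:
K = -12 (K = 3*((-4 + 3)*4) = 3*(-1*4) = 3*(-4) = -12)
(-114 - 9)*K = (-114 - 9)*(-12) = -123*(-12) = 1476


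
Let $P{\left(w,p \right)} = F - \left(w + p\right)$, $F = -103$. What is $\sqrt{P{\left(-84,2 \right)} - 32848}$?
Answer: $i \sqrt{32869} \approx 181.3 i$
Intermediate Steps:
$P{\left(w,p \right)} = -103 - p - w$ ($P{\left(w,p \right)} = -103 - \left(w + p\right) = -103 - \left(p + w\right) = -103 - p - w$)
$\sqrt{P{\left(-84,2 \right)} - 32848} = \sqrt{\left(-103 - 2 - -84\right) - 32848} = \sqrt{\left(-103 - 2 + 84\right) - 32848} = \sqrt{-21 - 32848} = \sqrt{-32869} = i \sqrt{32869}$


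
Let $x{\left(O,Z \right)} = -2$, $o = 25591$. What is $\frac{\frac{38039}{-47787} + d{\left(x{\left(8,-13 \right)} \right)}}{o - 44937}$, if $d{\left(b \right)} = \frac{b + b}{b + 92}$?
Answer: $\frac{602443}{13867309530} \approx 4.3443 \cdot 10^{-5}$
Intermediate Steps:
$d{\left(b \right)} = \frac{2 b}{92 + b}$
$\frac{\frac{38039}{-47787} + d{\left(x{\left(8,-13 \right)} \right)}}{o - 44937} = \frac{\frac{38039}{-47787} + 2 \left(-2\right) \frac{1}{92 - 2}}{25591 - 44937} = \frac{38039 \left(- \frac{1}{47787}\right) + 2 \left(-2\right) \frac{1}{90}}{-19346} = \left(- \frac{38039}{47787} + 2 \left(-2\right) \frac{1}{90}\right) \left(- \frac{1}{19346}\right) = \left(- \frac{38039}{47787} - \frac{2}{45}\right) \left(- \frac{1}{19346}\right) = \left(- \frac{602443}{716805}\right) \left(- \frac{1}{19346}\right) = \frac{602443}{13867309530}$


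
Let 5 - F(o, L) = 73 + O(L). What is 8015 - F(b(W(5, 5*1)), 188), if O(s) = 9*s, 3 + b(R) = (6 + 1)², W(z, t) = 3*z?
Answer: 9775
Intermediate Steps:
b(R) = 46 (b(R) = -3 + (6 + 1)² = -3 + 7² = -3 + 49 = 46)
F(o, L) = -68 - 9*L (F(o, L) = 5 - (73 + 9*L) = 5 + (-73 - 9*L) = -68 - 9*L)
8015 - F(b(W(5, 5*1)), 188) = 8015 - (-68 - 9*188) = 8015 - (-68 - 1692) = 8015 - 1*(-1760) = 8015 + 1760 = 9775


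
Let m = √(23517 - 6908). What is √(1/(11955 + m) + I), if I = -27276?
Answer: √(-326084579 - 27276*√16609)/√(11955 + √16609) ≈ 165.15*I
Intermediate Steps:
m = √16609 ≈ 128.88
√(1/(11955 + m) + I) = √(1/(11955 + √16609) - 27276) = √(-27276 + 1/(11955 + √16609))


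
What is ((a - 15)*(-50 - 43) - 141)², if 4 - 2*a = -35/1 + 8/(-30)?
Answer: 32706961/100 ≈ 3.2707e+5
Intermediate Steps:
a = 589/30 (a = 2 - (-35/1 + 8/(-30))/2 = 2 - (-35*1 + 8*(-1/30))/2 = 2 - (-35 - 4/15)/2 = 2 - ½*(-529/15) = 2 + 529/30 = 589/30 ≈ 19.633)
((a - 15)*(-50 - 43) - 141)² = ((589/30 - 15)*(-50 - 43) - 141)² = ((139/30)*(-93) - 141)² = (-4309/10 - 141)² = (-5719/10)² = 32706961/100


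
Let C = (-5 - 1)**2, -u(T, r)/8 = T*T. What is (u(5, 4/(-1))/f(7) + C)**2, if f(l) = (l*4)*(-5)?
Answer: 68644/49 ≈ 1400.9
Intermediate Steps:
f(l) = -20*l (f(l) = (4*l)*(-5) = -20*l)
u(T, r) = -8*T**2 (u(T, r) = -8*T*T = -8*T**2)
C = 36 (C = (-6)**2 = 36)
(u(5, 4/(-1))/f(7) + C)**2 = ((-8*5**2)/((-20*7)) + 36)**2 = (-8*25/(-140) + 36)**2 = (-200*(-1/140) + 36)**2 = (10/7 + 36)**2 = (262/7)**2 = 68644/49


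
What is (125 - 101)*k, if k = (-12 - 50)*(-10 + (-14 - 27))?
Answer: 75888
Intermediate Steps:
k = 3162 (k = -62*(-10 - 41) = -62*(-51) = 3162)
(125 - 101)*k = (125 - 101)*3162 = 24*3162 = 75888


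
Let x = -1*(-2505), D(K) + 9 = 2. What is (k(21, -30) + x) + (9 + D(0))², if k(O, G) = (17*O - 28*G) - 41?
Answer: 3665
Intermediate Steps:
D(K) = -7 (D(K) = -9 + 2 = -7)
x = 2505
k(O, G) = -41 - 28*G + 17*O (k(O, G) = (-28*G + 17*O) - 41 = -41 - 28*G + 17*O)
(k(21, -30) + x) + (9 + D(0))² = ((-41 - 28*(-30) + 17*21) + 2505) + (9 - 7)² = ((-41 + 840 + 357) + 2505) + 2² = (1156 + 2505) + 4 = 3661 + 4 = 3665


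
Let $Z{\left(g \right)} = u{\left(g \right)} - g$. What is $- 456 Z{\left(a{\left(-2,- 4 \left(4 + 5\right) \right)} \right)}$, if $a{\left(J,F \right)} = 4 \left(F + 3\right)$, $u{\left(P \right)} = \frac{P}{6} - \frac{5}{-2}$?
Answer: $-51300$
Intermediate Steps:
$u{\left(P \right)} = \frac{5}{2} + \frac{P}{6}$ ($u{\left(P \right)} = P \frac{1}{6} - - \frac{5}{2} = \frac{P}{6} + \frac{5}{2} = \frac{5}{2} + \frac{P}{6}$)
$a{\left(J,F \right)} = 12 + 4 F$ ($a{\left(J,F \right)} = 4 \left(3 + F\right) = 12 + 4 F$)
$Z{\left(g \right)} = \frac{5}{2} - \frac{5 g}{6}$ ($Z{\left(g \right)} = \left(\frac{5}{2} + \frac{g}{6}\right) - g = \frac{5}{2} - \frac{5 g}{6}$)
$- 456 Z{\left(a{\left(-2,- 4 \left(4 + 5\right) \right)} \right)} = - 456 \left(\frac{5}{2} - \frac{5 \left(12 + 4 \left(- 4 \left(4 + 5\right)\right)\right)}{6}\right) = - 456 \left(\frac{5}{2} - \frac{5 \left(12 + 4 \left(\left(-4\right) 9\right)\right)}{6}\right) = - 456 \left(\frac{5}{2} - \frac{5 \left(12 + 4 \left(-36\right)\right)}{6}\right) = - 456 \left(\frac{5}{2} - \frac{5 \left(12 - 144\right)}{6}\right) = - 456 \left(\frac{5}{2} - -110\right) = - 456 \left(\frac{5}{2} + 110\right) = \left(-456\right) \frac{225}{2} = -51300$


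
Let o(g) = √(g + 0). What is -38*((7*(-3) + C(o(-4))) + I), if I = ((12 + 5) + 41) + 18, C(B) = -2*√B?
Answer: -2090 + 76*(-1)^(¼)*√2 ≈ -2014.0 + 76.0*I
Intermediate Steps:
o(g) = √g
I = 76 (I = (17 + 41) + 18 = 58 + 18 = 76)
-38*((7*(-3) + C(o(-4))) + I) = -38*((7*(-3) - 2*(-1)^(¼)*√2) + 76) = -38*((-21 - (2 + 2*I)) + 76) = -38*((-21 - 2*(1 + I)) + 76) = -38*((-21 + (-2 - 2*I)) + 76) = -38*((-23 - 2*I) + 76) = -38*(53 - 2*I) = -2014 + 76*I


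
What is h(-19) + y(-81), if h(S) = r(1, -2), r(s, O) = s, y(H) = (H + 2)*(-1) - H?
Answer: 161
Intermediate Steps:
y(H) = -2 - 2*H (y(H) = (2 + H)*(-1) - H = (-2 - H) - H = -2 - 2*H)
h(S) = 1
h(-19) + y(-81) = 1 + (-2 - 2*(-81)) = 1 + (-2 + 162) = 1 + 160 = 161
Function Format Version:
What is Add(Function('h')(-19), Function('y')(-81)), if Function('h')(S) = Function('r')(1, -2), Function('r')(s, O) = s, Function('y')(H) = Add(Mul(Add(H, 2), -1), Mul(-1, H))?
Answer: 161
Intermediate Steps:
Function('y')(H) = Add(-2, Mul(-2, H)) (Function('y')(H) = Add(Mul(Add(2, H), -1), Mul(-1, H)) = Add(Add(-2, Mul(-1, H)), Mul(-1, H)) = Add(-2, Mul(-2, H)))
Function('h')(S) = 1
Add(Function('h')(-19), Function('y')(-81)) = Add(1, Add(-2, Mul(-2, -81))) = Add(1, Add(-2, 162)) = Add(1, 160) = 161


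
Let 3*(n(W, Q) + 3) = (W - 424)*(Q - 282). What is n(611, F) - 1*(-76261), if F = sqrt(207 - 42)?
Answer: 58680 + 187*sqrt(165)/3 ≈ 59481.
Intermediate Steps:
F = sqrt(165) ≈ 12.845
n(W, Q) = -3 + (-424 + W)*(-282 + Q)/3 (n(W, Q) = -3 + ((W - 424)*(Q - 282))/3 = -3 + ((-424 + W)*(-282 + Q))/3 = -3 + (-424 + W)*(-282 + Q)/3)
n(611, F) - 1*(-76261) = (39853 - 94*611 - 424*sqrt(165)/3 + (1/3)*sqrt(165)*611) - 1*(-76261) = (39853 - 57434 - 424*sqrt(165)/3 + 611*sqrt(165)/3) + 76261 = (-17581 + 187*sqrt(165)/3) + 76261 = 58680 + 187*sqrt(165)/3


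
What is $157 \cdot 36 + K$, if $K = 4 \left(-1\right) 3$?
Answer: $5640$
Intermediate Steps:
$K = -12$ ($K = \left(-4\right) 3 = -12$)
$157 \cdot 36 + K = 157 \cdot 36 - 12 = 5652 - 12 = 5640$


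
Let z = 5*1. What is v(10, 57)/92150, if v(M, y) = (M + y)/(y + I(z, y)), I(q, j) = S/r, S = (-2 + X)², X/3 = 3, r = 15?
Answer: 201/16660720 ≈ 1.2064e-5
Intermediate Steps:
z = 5
X = 9 (X = 3*3 = 9)
S = 49 (S = (-2 + 9)² = 7² = 49)
I(q, j) = 49/15
v(M, y) = (M + y)/(49/15 + y) (v(M, y) = (M + y)/(y + 49/15) = (M + y)/(49/15 + y))
v(10, 57)/92150 = (15*(10 + 57)/(49 + 15*57))/92150 = (15*67/(49 + 855))*(1/92150) = (15*67/904)*(1/92150) = (15*(1/904)*67)*(1/92150) = (1005/904)*(1/92150) = 201/16660720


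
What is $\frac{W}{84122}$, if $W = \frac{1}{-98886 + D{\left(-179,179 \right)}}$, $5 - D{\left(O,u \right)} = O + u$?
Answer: $- \frac{1}{8318067482} \approx -1.2022 \cdot 10^{-10}$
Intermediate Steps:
$D{\left(O,u \right)} = 5 - O - u$ ($D{\left(O,u \right)} = 5 - \left(O + u\right) = 5 - O - u$)
$W = - \frac{1}{98881}$ ($W = \frac{1}{-98886 - -5} = \frac{1}{-98886 + \left(5 + 179 - 179\right)} = \frac{1}{-98886 + 5} = \frac{1}{-98881} = - \frac{1}{98881} \approx -1.0113 \cdot 10^{-5}$)
$\frac{W}{84122} = - \frac{1}{98881 \cdot 84122} = \left(- \frac{1}{98881}\right) \frac{1}{84122} = - \frac{1}{8318067482}$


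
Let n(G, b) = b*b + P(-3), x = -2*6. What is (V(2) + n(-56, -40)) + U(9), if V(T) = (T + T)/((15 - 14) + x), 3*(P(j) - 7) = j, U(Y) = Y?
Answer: 17761/11 ≈ 1614.6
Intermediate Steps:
P(j) = 7 + j/3
x = -12
n(G, b) = 6 + b² (n(G, b) = b*b + (7 + (⅓)*(-3)) = b² + (7 - 1) = b² + 6 = 6 + b²)
V(T) = -2*T/11 (V(T) = (T + T)/((15 - 14) - 12) = (2*T)/(1 - 12) = (2*T)/(-11) = (2*T)*(-1/11) = -2*T/11)
(V(2) + n(-56, -40)) + U(9) = (-2/11*2 + (6 + (-40)²)) + 9 = (-4/11 + (6 + 1600)) + 9 = (-4/11 + 1606) + 9 = 17662/11 + 9 = 17761/11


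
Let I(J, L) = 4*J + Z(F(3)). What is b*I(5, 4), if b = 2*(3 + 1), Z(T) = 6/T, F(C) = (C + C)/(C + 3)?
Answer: 208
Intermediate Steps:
F(C) = 2*C/(3 + C) (F(C) = (2*C)/(3 + C) = 2*C/(3 + C))
b = 8 (b = 2*4 = 8)
I(J, L) = 6 + 4*J (I(J, L) = 4*J + 6/((2*3/(3 + 3))) = 4*J + 6/((2*3/6)) = 4*J + 6/((2*3*(⅙))) = 4*J + 6/1 = 4*J + 6*1 = 4*J + 6 = 6 + 4*J)
b*I(5, 4) = 8*(6 + 4*5) = 8*(6 + 20) = 8*26 = 208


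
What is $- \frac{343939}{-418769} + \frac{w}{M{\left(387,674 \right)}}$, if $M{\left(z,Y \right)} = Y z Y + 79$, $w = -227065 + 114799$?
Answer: $\frac{60419144885095}{73621638399179} \approx 0.82067$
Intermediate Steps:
$w = -112266$
$M{\left(z,Y \right)} = 79 + z Y^{2}$ ($M{\left(z,Y \right)} = z Y^{2} + 79 = 79 + z Y^{2}$)
$- \frac{343939}{-418769} + \frac{w}{M{\left(387,674 \right)}} = - \frac{343939}{-418769} - \frac{112266}{79 + 387 \cdot 674^{2}} = \left(-343939\right) \left(- \frac{1}{418769}\right) - \frac{112266}{79 + 387 \cdot 454276} = \frac{343939}{418769} - \frac{112266}{79 + 175804812} = \frac{343939}{418769} - \frac{112266}{175804891} = \frac{60419144885095}{73621638399179}$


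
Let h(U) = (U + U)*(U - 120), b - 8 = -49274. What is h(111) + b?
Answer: -51264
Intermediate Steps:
b = -49266 (b = 8 - 49274 = -49266)
h(U) = 2*U*(-120 + U) (h(U) = (2*U)*(-120 + U) = 2*U*(-120 + U))
h(111) + b = 2*111*(-120 + 111) - 49266 = 2*111*(-9) - 49266 = -1998 - 49266 = -51264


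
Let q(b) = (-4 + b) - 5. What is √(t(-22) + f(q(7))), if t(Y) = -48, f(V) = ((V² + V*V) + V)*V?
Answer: 2*I*√15 ≈ 7.746*I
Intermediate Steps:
q(b) = -9 + b
f(V) = V*(V + 2*V²) (f(V) = ((V² + V²) + V)*V = (2*V² + V)*V = (V + 2*V²)*V = V*(V + 2*V²))
√(t(-22) + f(q(7))) = √(-48 + (-9 + 7)²*(1 + 2*(-9 + 7))) = √(-48 + (-2)²*(1 + 2*(-2))) = √(-48 + 4*(1 - 4)) = √(-48 + 4*(-3)) = √(-48 - 12) = √(-60) = 2*I*√15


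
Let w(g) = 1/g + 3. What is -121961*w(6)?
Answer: -2317259/6 ≈ -3.8621e+5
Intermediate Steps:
w(g) = 3 + 1/g (w(g) = 1/g + 3 = 3 + 1/g)
-121961*w(6) = -121961*(3 + 1/6) = -121961*(3 + ⅙) = -121961*19/6 = -2317259/6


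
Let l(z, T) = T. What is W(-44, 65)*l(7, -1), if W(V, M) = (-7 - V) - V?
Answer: -81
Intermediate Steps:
W(V, M) = -7 - 2*V
W(-44, 65)*l(7, -1) = (-7 - 2*(-44))*(-1) = (-7 + 88)*(-1) = 81*(-1) = -81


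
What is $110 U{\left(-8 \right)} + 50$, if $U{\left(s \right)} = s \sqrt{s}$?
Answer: $50 - 1760 i \sqrt{2} \approx 50.0 - 2489.0 i$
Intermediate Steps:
$U{\left(s \right)} = s^{\frac{3}{2}}$
$110 U{\left(-8 \right)} + 50 = 110 \left(-8\right)^{\frac{3}{2}} + 50 = 110 \left(- 16 i \sqrt{2}\right) + 50 = - 1760 i \sqrt{2} + 50 = 50 - 1760 i \sqrt{2}$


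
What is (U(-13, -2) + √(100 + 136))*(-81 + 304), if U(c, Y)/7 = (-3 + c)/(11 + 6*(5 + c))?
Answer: 24976/37 + 446*√59 ≈ 4100.8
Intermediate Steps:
U(c, Y) = 7*(-3 + c)/(41 + 6*c) (U(c, Y) = 7*((-3 + c)/(11 + 6*(5 + c))) = 7*((-3 + c)/(11 + (30 + 6*c))) = 7*((-3 + c)/(41 + 6*c)) = 7*(-3 + c)/(41 + 6*c))
(U(-13, -2) + √(100 + 136))*(-81 + 304) = (7*(-3 - 13)/(41 + 6*(-13)) + √(100 + 136))*(-81 + 304) = (7*(-16)/(41 - 78) + √236)*223 = (7*(-16)/(-37) + 2*√59)*223 = (7*(-1/37)*(-16) + 2*√59)*223 = (112/37 + 2*√59)*223 = 24976/37 + 446*√59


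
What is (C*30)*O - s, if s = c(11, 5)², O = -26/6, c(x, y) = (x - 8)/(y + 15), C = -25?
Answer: 1299991/400 ≈ 3250.0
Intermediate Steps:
c(x, y) = (-8 + x)/(15 + y)
O = -13/3 (O = -26*⅙ = -13/3 ≈ -4.3333)
s = 9/400 (s = ((-8 + 11)/(15 + 5))² = (3/20)² = 9/400 ≈ 0.022500)
(C*30)*O - s = -25*30*(-13/3) - 1*9/400 = -750*(-13/3) - 9/400 = 3250 - 9/400 = 1299991/400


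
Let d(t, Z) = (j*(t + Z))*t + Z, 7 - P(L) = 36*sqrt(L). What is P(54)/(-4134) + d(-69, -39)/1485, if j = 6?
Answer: 20518643/682110 + 18*sqrt(6)/689 ≈ 30.145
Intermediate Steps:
P(L) = 7 - 36*sqrt(L)
d(t, Z) = Z + t*(6*Z + 6*t) (d(t, Z) = (6*(t + Z))*t + Z = (6*(Z + t))*t + Z = (6*Z + 6*t)*t + Z = t*(6*Z + 6*t) + Z = Z + t*(6*Z + 6*t))
P(54)/(-4134) + d(-69, -39)/1485 = (7 - 108*sqrt(6))/(-4134) + (-39 + 6*(-69)**2 + 6*(-39)*(-69))/1485 = (7 - 108*sqrt(6))*(-1/4134) + (-39 + 6*4761 + 16146)*(1/1485) = (7 - 108*sqrt(6))*(-1/4134) + (-39 + 28566 + 16146)*(1/1485) = (-7/4134 + 18*sqrt(6)/689) + 44673*(1/1485) = (-7/4134 + 18*sqrt(6)/689) + 14891/495 = 20518643/682110 + 18*sqrt(6)/689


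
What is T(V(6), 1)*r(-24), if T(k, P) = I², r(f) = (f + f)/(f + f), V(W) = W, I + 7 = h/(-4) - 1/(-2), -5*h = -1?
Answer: 17161/400 ≈ 42.902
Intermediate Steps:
h = ⅕ (h = -⅕*(-1) = ⅕ ≈ 0.20000)
I = -131/20 (I = -7 + ((⅕)/(-4) - 1/(-2)) = -7 + ((⅕)*(-¼) - 1*(-½)) = -7 + (-1/20 + ½) = -7 + 9/20 = -131/20 ≈ -6.5500)
r(f) = 1 (r(f) = (2*f)/((2*f)) = (2*f)*(1/(2*f)) = 1)
T(k, P) = 17161/400 (T(k, P) = (-131/20)² = 17161/400)
T(V(6), 1)*r(-24) = (17161/400)*1 = 17161/400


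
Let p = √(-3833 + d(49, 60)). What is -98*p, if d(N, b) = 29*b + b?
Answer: -98*I*√2033 ≈ -4418.7*I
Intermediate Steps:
d(N, b) = 30*b
p = I*√2033 (p = √(-3833 + 30*60) = √(-3833 + 1800) = √(-2033) = I*√2033 ≈ 45.089*I)
-98*p = -98*I*√2033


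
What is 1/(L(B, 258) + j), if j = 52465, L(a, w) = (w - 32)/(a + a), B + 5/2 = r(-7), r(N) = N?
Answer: 19/996609 ≈ 1.9065e-5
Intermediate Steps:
B = -19/2 (B = -5/2 - 7 = -19/2 ≈ -9.5000)
L(a, w) = (-32 + w)/(2*a) (L(a, w) = (-32 + w)/((2*a)) = (-32 + w)*(1/(2*a)) = (-32 + w)/(2*a))
1/(L(B, 258) + j) = 1/((-32 + 258)/(2*(-19/2)) + 52465) = 1/((½)*(-2/19)*226 + 52465) = 1/(-226/19 + 52465) = 1/(996609/19) = 19/996609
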